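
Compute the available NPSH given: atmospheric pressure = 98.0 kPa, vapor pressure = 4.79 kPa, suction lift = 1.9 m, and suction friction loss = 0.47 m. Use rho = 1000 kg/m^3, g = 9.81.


NPSHa = p_atm/(rho*g) - z_s - hf_s - p_vap/(rho*g).
p_atm/(rho*g) = 98.0*1000 / (1000*9.81) = 9.99 m.
p_vap/(rho*g) = 4.79*1000 / (1000*9.81) = 0.488 m.
NPSHa = 9.99 - 1.9 - 0.47 - 0.488
      = 7.13 m.

7.13


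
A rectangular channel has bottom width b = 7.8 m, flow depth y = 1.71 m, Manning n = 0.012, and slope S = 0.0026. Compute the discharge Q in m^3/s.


For a rectangular channel, the cross-sectional area A = b * y = 7.8 * 1.71 = 13.34 m^2.
The wetted perimeter P = b + 2y = 7.8 + 2*1.71 = 11.22 m.
Hydraulic radius R = A/P = 13.34/11.22 = 1.1888 m.
Velocity V = (1/n)*R^(2/3)*S^(1/2) = (1/0.012)*1.1888^(2/3)*0.0026^(1/2) = 4.7684 m/s.
Discharge Q = A * V = 13.34 * 4.7684 = 63.601 m^3/s.

63.601


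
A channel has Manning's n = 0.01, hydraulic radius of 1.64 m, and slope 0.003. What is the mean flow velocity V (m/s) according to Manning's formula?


Manning's equation gives V = (1/n) * R^(2/3) * S^(1/2).
First, compute R^(2/3) = 1.64^(2/3) = 1.3907.
Next, S^(1/2) = 0.003^(1/2) = 0.054772.
Then 1/n = 1/0.01 = 100.0.
V = 100.0 * 1.3907 * 0.054772 = 7.6171 m/s.

7.6171


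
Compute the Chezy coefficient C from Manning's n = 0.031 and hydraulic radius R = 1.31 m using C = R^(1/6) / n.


The Chezy coefficient relates to Manning's n through C = R^(1/6) / n.
R^(1/6) = 1.31^(1/6) = 1.046033.
C = 1.046033 / 0.031 = 33.74 m^(1/2)/s.

33.74


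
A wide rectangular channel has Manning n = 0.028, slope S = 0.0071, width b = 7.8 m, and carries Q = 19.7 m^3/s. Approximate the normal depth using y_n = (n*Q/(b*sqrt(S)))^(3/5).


We use the wide-channel approximation y_n = (n*Q/(b*sqrt(S)))^(3/5).
sqrt(S) = sqrt(0.0071) = 0.084261.
Numerator: n*Q = 0.028 * 19.7 = 0.5516.
Denominator: b*sqrt(S) = 7.8 * 0.084261 = 0.657236.
arg = 0.8393.
y_n = 0.8393^(3/5) = 0.9002 m.

0.9002


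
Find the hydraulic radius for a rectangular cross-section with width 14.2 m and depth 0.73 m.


For a rectangular section:
Flow area A = b * y = 14.2 * 0.73 = 10.37 m^2.
Wetted perimeter P = b + 2y = 14.2 + 2*0.73 = 15.66 m.
Hydraulic radius R = A/P = 10.37 / 15.66 = 0.6619 m.

0.6619


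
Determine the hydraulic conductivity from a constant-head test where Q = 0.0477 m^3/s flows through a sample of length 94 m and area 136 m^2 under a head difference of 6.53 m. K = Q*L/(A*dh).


From K = Q*L / (A*dh):
Numerator: Q*L = 0.0477 * 94 = 4.4838.
Denominator: A*dh = 136 * 6.53 = 888.08.
K = 4.4838 / 888.08 = 0.005049 m/s.

0.005049


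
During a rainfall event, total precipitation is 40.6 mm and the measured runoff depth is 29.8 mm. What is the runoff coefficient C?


The runoff coefficient C = runoff depth / rainfall depth.
C = 29.8 / 40.6
  = 0.734.

0.734


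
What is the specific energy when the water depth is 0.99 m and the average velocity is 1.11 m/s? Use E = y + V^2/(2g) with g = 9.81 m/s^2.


Specific energy E = y + V^2/(2g).
Velocity head = V^2/(2g) = 1.11^2 / (2*9.81) = 1.2321 / 19.62 = 0.0628 m.
E = 0.99 + 0.0628 = 1.0528 m.

1.0528


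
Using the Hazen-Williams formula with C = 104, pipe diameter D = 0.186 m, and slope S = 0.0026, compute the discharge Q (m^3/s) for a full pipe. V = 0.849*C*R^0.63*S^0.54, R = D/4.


For a full circular pipe, R = D/4 = 0.186/4 = 0.0465 m.
V = 0.849 * 104 * 0.0465^0.63 * 0.0026^0.54
  = 0.849 * 104 * 0.144709 * 0.040187
  = 0.5135 m/s.
Pipe area A = pi*D^2/4 = pi*0.186^2/4 = 0.0272 m^2.
Q = A * V = 0.0272 * 0.5135 = 0.014 m^3/s.

0.014


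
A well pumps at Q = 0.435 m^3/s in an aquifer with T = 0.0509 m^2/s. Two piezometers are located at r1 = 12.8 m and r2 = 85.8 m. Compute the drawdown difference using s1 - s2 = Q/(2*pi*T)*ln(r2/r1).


Thiem equation: s1 - s2 = Q/(2*pi*T) * ln(r2/r1).
ln(r2/r1) = ln(85.8/12.8) = 1.9026.
Q/(2*pi*T) = 0.435 / (2*pi*0.0509) = 0.435 / 0.3198 = 1.3602.
s1 - s2 = 1.3602 * 1.9026 = 2.5878 m.

2.5878


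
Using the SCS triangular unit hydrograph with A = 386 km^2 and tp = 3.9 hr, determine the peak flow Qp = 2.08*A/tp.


SCS formula: Qp = 2.08 * A / tp.
Qp = 2.08 * 386 / 3.9
   = 802.88 / 3.9
   = 205.87 m^3/s per cm.

205.87


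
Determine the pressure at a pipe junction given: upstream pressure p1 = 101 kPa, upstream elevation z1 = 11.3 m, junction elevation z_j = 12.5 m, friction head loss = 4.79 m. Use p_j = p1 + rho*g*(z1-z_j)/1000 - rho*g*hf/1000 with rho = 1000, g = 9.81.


Junction pressure: p_j = p1 + rho*g*(z1 - z_j)/1000 - rho*g*hf/1000.
Elevation term = 1000*9.81*(11.3 - 12.5)/1000 = -11.772 kPa.
Friction term = 1000*9.81*4.79/1000 = 46.99 kPa.
p_j = 101 + -11.772 - 46.99 = 42.24 kPa.

42.24


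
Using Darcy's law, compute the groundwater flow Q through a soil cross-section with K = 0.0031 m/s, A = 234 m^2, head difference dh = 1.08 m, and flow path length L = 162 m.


Darcy's law: Q = K * A * i, where i = dh/L.
Hydraulic gradient i = 1.08 / 162 = 0.006667.
Q = 0.0031 * 234 * 0.006667
  = 0.0048 m^3/s.

0.0048


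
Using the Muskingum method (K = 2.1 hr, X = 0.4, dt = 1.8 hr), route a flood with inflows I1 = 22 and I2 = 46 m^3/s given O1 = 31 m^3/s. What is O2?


Muskingum coefficients:
denom = 2*K*(1-X) + dt = 2*2.1*(1-0.4) + 1.8 = 4.32.
C0 = (dt - 2*K*X)/denom = (1.8 - 2*2.1*0.4)/4.32 = 0.0278.
C1 = (dt + 2*K*X)/denom = (1.8 + 2*2.1*0.4)/4.32 = 0.8056.
C2 = (2*K*(1-X) - dt)/denom = 0.1667.
O2 = C0*I2 + C1*I1 + C2*O1
   = 0.0278*46 + 0.8056*22 + 0.1667*31
   = 24.17 m^3/s.

24.17


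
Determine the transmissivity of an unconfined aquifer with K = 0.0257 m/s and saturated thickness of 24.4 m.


Transmissivity is defined as T = K * h.
T = 0.0257 * 24.4
  = 0.6271 m^2/s.

0.6271


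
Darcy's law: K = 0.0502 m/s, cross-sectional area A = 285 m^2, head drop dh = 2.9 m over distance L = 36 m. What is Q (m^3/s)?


Darcy's law: Q = K * A * i, where i = dh/L.
Hydraulic gradient i = 2.9 / 36 = 0.080556.
Q = 0.0502 * 285 * 0.080556
  = 1.1525 m^3/s.

1.1525


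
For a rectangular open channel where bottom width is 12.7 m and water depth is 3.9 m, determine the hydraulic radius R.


For a rectangular section:
Flow area A = b * y = 12.7 * 3.9 = 49.53 m^2.
Wetted perimeter P = b + 2y = 12.7 + 2*3.9 = 20.5 m.
Hydraulic radius R = A/P = 49.53 / 20.5 = 2.4161 m.

2.4161


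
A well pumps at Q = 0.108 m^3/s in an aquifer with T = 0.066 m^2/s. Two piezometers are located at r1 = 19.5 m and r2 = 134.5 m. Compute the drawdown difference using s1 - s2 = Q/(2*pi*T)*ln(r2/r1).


Thiem equation: s1 - s2 = Q/(2*pi*T) * ln(r2/r1).
ln(r2/r1) = ln(134.5/19.5) = 1.9311.
Q/(2*pi*T) = 0.108 / (2*pi*0.066) = 0.108 / 0.4147 = 0.2604.
s1 - s2 = 0.2604 * 1.9311 = 0.5029 m.

0.5029


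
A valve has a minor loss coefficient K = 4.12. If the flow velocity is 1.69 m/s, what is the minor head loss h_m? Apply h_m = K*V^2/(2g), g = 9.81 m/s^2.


Minor loss formula: h_m = K * V^2/(2g).
V^2 = 1.69^2 = 2.8561.
V^2/(2g) = 2.8561 / 19.62 = 0.1456 m.
h_m = 4.12 * 0.1456 = 0.5998 m.

0.5998


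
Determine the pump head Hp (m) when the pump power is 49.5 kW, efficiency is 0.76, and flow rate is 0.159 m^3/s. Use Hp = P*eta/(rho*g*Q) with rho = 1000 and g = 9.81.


Pump head formula: Hp = P * eta / (rho * g * Q).
Numerator: P * eta = 49.5 * 1000 * 0.76 = 37620.0 W.
Denominator: rho * g * Q = 1000 * 9.81 * 0.159 = 1559.79.
Hp = 37620.0 / 1559.79 = 24.12 m.

24.12


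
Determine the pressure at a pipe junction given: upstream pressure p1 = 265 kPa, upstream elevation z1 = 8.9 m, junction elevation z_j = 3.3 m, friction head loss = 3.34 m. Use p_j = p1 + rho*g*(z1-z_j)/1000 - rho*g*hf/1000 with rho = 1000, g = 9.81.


Junction pressure: p_j = p1 + rho*g*(z1 - z_j)/1000 - rho*g*hf/1000.
Elevation term = 1000*9.81*(8.9 - 3.3)/1000 = 54.936 kPa.
Friction term = 1000*9.81*3.34/1000 = 32.765 kPa.
p_j = 265 + 54.936 - 32.765 = 287.17 kPa.

287.17


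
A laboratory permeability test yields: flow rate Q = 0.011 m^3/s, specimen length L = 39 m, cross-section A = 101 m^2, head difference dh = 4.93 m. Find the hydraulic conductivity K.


From K = Q*L / (A*dh):
Numerator: Q*L = 0.011 * 39 = 0.429.
Denominator: A*dh = 101 * 4.93 = 497.93.
K = 0.429 / 497.93 = 0.000862 m/s.

0.000862


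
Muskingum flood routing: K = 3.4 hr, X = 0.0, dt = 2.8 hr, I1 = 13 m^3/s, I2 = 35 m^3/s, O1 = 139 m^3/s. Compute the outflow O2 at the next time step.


Muskingum coefficients:
denom = 2*K*(1-X) + dt = 2*3.4*(1-0.0) + 2.8 = 9.6.
C0 = (dt - 2*K*X)/denom = (2.8 - 2*3.4*0.0)/9.6 = 0.2917.
C1 = (dt + 2*K*X)/denom = (2.8 + 2*3.4*0.0)/9.6 = 0.2917.
C2 = (2*K*(1-X) - dt)/denom = 0.4167.
O2 = C0*I2 + C1*I1 + C2*O1
   = 0.2917*35 + 0.2917*13 + 0.4167*139
   = 71.92 m^3/s.

71.92


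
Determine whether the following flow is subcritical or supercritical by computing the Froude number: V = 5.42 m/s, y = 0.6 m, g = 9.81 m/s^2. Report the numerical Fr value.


The Froude number is defined as Fr = V / sqrt(g*y).
g*y = 9.81 * 0.6 = 5.886.
sqrt(g*y) = sqrt(5.886) = 2.4261.
Fr = 5.42 / 2.4261 = 2.234.
Since Fr > 1, the flow is supercritical.

2.234


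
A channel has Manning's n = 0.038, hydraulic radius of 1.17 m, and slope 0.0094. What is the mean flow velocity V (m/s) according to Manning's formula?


Manning's equation gives V = (1/n) * R^(2/3) * S^(1/2).
First, compute R^(2/3) = 1.17^(2/3) = 1.1103.
Next, S^(1/2) = 0.0094^(1/2) = 0.096954.
Then 1/n = 1/0.038 = 26.32.
V = 26.32 * 1.1103 * 0.096954 = 2.8329 m/s.

2.8329


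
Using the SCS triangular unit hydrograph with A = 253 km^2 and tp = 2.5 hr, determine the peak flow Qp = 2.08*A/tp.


SCS formula: Qp = 2.08 * A / tp.
Qp = 2.08 * 253 / 2.5
   = 526.24 / 2.5
   = 210.5 m^3/s per cm.

210.5


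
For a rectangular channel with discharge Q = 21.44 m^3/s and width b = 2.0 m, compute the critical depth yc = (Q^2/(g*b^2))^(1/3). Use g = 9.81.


Using yc = (Q^2 / (g * b^2))^(1/3):
Q^2 = 21.44^2 = 459.67.
g * b^2 = 9.81 * 2.0^2 = 9.81 * 4.0 = 39.24.
Q^2 / (g*b^2) = 459.67 / 39.24 = 11.7143.
yc = 11.7143^(1/3) = 2.2711 m.

2.2711


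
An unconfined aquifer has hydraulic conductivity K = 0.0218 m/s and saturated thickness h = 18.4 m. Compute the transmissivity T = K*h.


Transmissivity is defined as T = K * h.
T = 0.0218 * 18.4
  = 0.4011 m^2/s.

0.4011


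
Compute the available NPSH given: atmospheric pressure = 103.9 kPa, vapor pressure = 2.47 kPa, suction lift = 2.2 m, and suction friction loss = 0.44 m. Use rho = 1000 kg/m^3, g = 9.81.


NPSHa = p_atm/(rho*g) - z_s - hf_s - p_vap/(rho*g).
p_atm/(rho*g) = 103.9*1000 / (1000*9.81) = 10.591 m.
p_vap/(rho*g) = 2.47*1000 / (1000*9.81) = 0.252 m.
NPSHa = 10.591 - 2.2 - 0.44 - 0.252
      = 7.7 m.

7.7


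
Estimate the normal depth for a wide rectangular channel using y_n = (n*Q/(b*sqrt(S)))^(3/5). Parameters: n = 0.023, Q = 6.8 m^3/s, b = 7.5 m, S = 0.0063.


We use the wide-channel approximation y_n = (n*Q/(b*sqrt(S)))^(3/5).
sqrt(S) = sqrt(0.0063) = 0.079373.
Numerator: n*Q = 0.023 * 6.8 = 0.1564.
Denominator: b*sqrt(S) = 7.5 * 0.079373 = 0.595298.
arg = 0.2627.
y_n = 0.2627^(3/5) = 0.4484 m.

0.4484


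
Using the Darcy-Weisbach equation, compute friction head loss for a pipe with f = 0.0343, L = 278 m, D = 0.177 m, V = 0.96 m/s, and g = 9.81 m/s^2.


Darcy-Weisbach equation: h_f = f * (L/D) * V^2/(2g).
f * L/D = 0.0343 * 278/0.177 = 53.8723.
V^2/(2g) = 0.96^2 / (2*9.81) = 0.9216 / 19.62 = 0.047 m.
h_f = 53.8723 * 0.047 = 2.531 m.

2.531


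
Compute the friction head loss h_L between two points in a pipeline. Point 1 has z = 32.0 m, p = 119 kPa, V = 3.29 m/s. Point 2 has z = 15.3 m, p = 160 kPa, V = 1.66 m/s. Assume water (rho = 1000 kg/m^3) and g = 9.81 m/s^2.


Total head at each section: H = z + p/(rho*g) + V^2/(2g).
H1 = 32.0 + 119*1000/(1000*9.81) + 3.29^2/(2*9.81)
   = 32.0 + 12.13 + 0.5517
   = 44.682 m.
H2 = 15.3 + 160*1000/(1000*9.81) + 1.66^2/(2*9.81)
   = 15.3 + 16.31 + 0.1404
   = 31.75 m.
h_L = H1 - H2 = 44.682 - 31.75 = 12.932 m.

12.932


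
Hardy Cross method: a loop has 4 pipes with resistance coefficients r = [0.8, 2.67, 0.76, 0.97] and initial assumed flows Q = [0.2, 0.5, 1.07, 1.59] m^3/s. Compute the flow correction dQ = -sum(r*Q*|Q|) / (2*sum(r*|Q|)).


Numerator terms (r*Q*|Q|): 0.8*0.2*|0.2| = 0.032; 2.67*0.5*|0.5| = 0.6675; 0.76*1.07*|1.07| = 0.8701; 0.97*1.59*|1.59| = 2.4523.
Sum of numerator = 4.0219.
Denominator terms (r*|Q|): 0.8*|0.2| = 0.16; 2.67*|0.5| = 1.335; 0.76*|1.07| = 0.8132; 0.97*|1.59| = 1.5423.
2 * sum of denominator = 2 * 3.8505 = 7.701.
dQ = -4.0219 / 7.701 = -0.5223 m^3/s.

-0.5223


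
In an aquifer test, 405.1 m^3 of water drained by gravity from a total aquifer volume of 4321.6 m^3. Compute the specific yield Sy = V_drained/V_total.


Specific yield Sy = Volume drained / Total volume.
Sy = 405.1 / 4321.6
   = 0.0937.

0.0937


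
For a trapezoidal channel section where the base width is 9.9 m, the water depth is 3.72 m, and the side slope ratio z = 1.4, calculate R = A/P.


For a trapezoidal section with side slope z:
A = (b + z*y)*y = (9.9 + 1.4*3.72)*3.72 = 56.202 m^2.
P = b + 2*y*sqrt(1 + z^2) = 9.9 + 2*3.72*sqrt(1 + 1.4^2) = 22.7 m.
R = A/P = 56.202 / 22.7 = 2.4758 m.

2.4758


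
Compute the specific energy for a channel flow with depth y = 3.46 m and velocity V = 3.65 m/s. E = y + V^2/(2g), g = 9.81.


Specific energy E = y + V^2/(2g).
Velocity head = V^2/(2g) = 3.65^2 / (2*9.81) = 13.3225 / 19.62 = 0.679 m.
E = 3.46 + 0.679 = 4.139 m.

4.139


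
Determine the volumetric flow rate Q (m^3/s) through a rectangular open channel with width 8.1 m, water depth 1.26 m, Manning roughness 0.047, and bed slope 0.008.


For a rectangular channel, the cross-sectional area A = b * y = 8.1 * 1.26 = 10.21 m^2.
The wetted perimeter P = b + 2y = 8.1 + 2*1.26 = 10.62 m.
Hydraulic radius R = A/P = 10.21/10.62 = 0.961 m.
Velocity V = (1/n)*R^(2/3)*S^(1/2) = (1/0.047)*0.961^(2/3)*0.008^(1/2) = 1.8533 m/s.
Discharge Q = A * V = 10.21 * 1.8533 = 18.914 m^3/s.

18.914


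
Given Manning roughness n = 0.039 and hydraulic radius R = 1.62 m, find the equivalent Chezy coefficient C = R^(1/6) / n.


The Chezy coefficient relates to Manning's n through C = R^(1/6) / n.
R^(1/6) = 1.62^(1/6) = 1.083725.
C = 1.083725 / 0.039 = 27.79 m^(1/2)/s.

27.79


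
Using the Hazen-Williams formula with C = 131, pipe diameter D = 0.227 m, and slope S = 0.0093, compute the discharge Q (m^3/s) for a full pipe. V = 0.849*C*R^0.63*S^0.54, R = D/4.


For a full circular pipe, R = D/4 = 0.227/4 = 0.0568 m.
V = 0.849 * 131 * 0.0568^0.63 * 0.0093^0.54
  = 0.849 * 131 * 0.164058 * 0.07998
  = 1.4593 m/s.
Pipe area A = pi*D^2/4 = pi*0.227^2/4 = 0.0405 m^2.
Q = A * V = 0.0405 * 1.4593 = 0.0591 m^3/s.

0.0591


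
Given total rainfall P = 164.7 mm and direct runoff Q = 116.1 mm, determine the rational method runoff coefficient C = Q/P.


The runoff coefficient C = runoff depth / rainfall depth.
C = 116.1 / 164.7
  = 0.7049.

0.7049


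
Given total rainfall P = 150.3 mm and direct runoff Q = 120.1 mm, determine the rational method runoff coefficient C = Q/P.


The runoff coefficient C = runoff depth / rainfall depth.
C = 120.1 / 150.3
  = 0.7991.

0.7991


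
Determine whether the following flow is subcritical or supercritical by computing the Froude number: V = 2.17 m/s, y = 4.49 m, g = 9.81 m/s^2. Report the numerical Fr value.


The Froude number is defined as Fr = V / sqrt(g*y).
g*y = 9.81 * 4.49 = 44.0469.
sqrt(g*y) = sqrt(44.0469) = 6.6368.
Fr = 2.17 / 6.6368 = 0.327.
Since Fr < 1, the flow is subcritical.

0.327


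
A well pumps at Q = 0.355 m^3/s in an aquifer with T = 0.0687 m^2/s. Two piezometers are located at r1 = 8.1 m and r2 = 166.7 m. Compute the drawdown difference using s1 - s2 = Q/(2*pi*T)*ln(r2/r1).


Thiem equation: s1 - s2 = Q/(2*pi*T) * ln(r2/r1).
ln(r2/r1) = ln(166.7/8.1) = 3.0243.
Q/(2*pi*T) = 0.355 / (2*pi*0.0687) = 0.355 / 0.4317 = 0.8224.
s1 - s2 = 0.8224 * 3.0243 = 2.4873 m.

2.4873


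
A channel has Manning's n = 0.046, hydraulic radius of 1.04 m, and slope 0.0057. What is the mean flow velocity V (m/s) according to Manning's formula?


Manning's equation gives V = (1/n) * R^(2/3) * S^(1/2).
First, compute R^(2/3) = 1.04^(2/3) = 1.0265.
Next, S^(1/2) = 0.0057^(1/2) = 0.075498.
Then 1/n = 1/0.046 = 21.74.
V = 21.74 * 1.0265 * 0.075498 = 1.6847 m/s.

1.6847


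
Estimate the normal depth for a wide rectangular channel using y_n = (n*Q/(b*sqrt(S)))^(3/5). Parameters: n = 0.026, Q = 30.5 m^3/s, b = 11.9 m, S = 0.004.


We use the wide-channel approximation y_n = (n*Q/(b*sqrt(S)))^(3/5).
sqrt(S) = sqrt(0.004) = 0.063246.
Numerator: n*Q = 0.026 * 30.5 = 0.793.
Denominator: b*sqrt(S) = 11.9 * 0.063246 = 0.752627.
arg = 1.0536.
y_n = 1.0536^(3/5) = 1.0319 m.

1.0319


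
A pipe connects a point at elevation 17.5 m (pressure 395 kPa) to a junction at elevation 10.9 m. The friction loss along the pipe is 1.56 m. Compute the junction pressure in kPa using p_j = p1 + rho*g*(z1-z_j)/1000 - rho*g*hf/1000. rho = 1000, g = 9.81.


Junction pressure: p_j = p1 + rho*g*(z1 - z_j)/1000 - rho*g*hf/1000.
Elevation term = 1000*9.81*(17.5 - 10.9)/1000 = 64.746 kPa.
Friction term = 1000*9.81*1.56/1000 = 15.304 kPa.
p_j = 395 + 64.746 - 15.304 = 444.44 kPa.

444.44


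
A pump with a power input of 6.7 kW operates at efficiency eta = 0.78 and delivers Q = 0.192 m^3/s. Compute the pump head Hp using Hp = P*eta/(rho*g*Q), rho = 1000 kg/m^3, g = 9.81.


Pump head formula: Hp = P * eta / (rho * g * Q).
Numerator: P * eta = 6.7 * 1000 * 0.78 = 5226.0 W.
Denominator: rho * g * Q = 1000 * 9.81 * 0.192 = 1883.52.
Hp = 5226.0 / 1883.52 = 2.77 m.

2.77


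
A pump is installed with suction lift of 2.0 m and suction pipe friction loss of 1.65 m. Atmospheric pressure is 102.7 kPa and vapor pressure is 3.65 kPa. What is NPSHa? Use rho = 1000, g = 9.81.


NPSHa = p_atm/(rho*g) - z_s - hf_s - p_vap/(rho*g).
p_atm/(rho*g) = 102.7*1000 / (1000*9.81) = 10.469 m.
p_vap/(rho*g) = 3.65*1000 / (1000*9.81) = 0.372 m.
NPSHa = 10.469 - 2.0 - 1.65 - 0.372
      = 6.45 m.

6.45


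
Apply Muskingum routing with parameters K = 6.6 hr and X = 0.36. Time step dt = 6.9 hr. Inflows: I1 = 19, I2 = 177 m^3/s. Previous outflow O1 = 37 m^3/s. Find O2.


Muskingum coefficients:
denom = 2*K*(1-X) + dt = 2*6.6*(1-0.36) + 6.9 = 15.348.
C0 = (dt - 2*K*X)/denom = (6.9 - 2*6.6*0.36)/15.348 = 0.14.
C1 = (dt + 2*K*X)/denom = (6.9 + 2*6.6*0.36)/15.348 = 0.7592.
C2 = (2*K*(1-X) - dt)/denom = 0.1009.
O2 = C0*I2 + C1*I1 + C2*O1
   = 0.14*177 + 0.7592*19 + 0.1009*37
   = 42.93 m^3/s.

42.93


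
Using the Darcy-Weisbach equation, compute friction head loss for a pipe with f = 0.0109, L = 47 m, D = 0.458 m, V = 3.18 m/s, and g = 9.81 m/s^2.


Darcy-Weisbach equation: h_f = f * (L/D) * V^2/(2g).
f * L/D = 0.0109 * 47/0.458 = 1.1186.
V^2/(2g) = 3.18^2 / (2*9.81) = 10.1124 / 19.62 = 0.5154 m.
h_f = 1.1186 * 0.5154 = 0.577 m.

0.577


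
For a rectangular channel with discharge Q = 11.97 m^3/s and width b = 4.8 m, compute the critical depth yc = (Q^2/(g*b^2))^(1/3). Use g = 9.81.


Using yc = (Q^2 / (g * b^2))^(1/3):
Q^2 = 11.97^2 = 143.28.
g * b^2 = 9.81 * 4.8^2 = 9.81 * 23.04 = 226.02.
Q^2 / (g*b^2) = 143.28 / 226.02 = 0.6339.
yc = 0.6339^(1/3) = 0.859 m.

0.859


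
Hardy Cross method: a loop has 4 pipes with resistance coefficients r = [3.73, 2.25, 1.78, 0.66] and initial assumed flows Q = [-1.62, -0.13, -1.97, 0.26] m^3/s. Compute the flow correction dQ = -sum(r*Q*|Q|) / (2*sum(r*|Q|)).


Numerator terms (r*Q*|Q|): 3.73*-1.62*|-1.62| = -9.789; 2.25*-0.13*|-0.13| = -0.038; 1.78*-1.97*|-1.97| = -6.908; 0.66*0.26*|0.26| = 0.0446.
Sum of numerator = -16.6904.
Denominator terms (r*|Q|): 3.73*|-1.62| = 6.0426; 2.25*|-0.13| = 0.2925; 1.78*|-1.97| = 3.5066; 0.66*|0.26| = 0.1716.
2 * sum of denominator = 2 * 10.0133 = 20.0266.
dQ = --16.6904 / 20.0266 = 0.8334 m^3/s.

0.8334


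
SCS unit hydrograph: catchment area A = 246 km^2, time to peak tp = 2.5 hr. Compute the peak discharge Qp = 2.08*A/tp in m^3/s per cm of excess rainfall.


SCS formula: Qp = 2.08 * A / tp.
Qp = 2.08 * 246 / 2.5
   = 511.68 / 2.5
   = 204.67 m^3/s per cm.

204.67


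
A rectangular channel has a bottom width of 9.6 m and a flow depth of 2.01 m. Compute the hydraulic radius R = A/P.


For a rectangular section:
Flow area A = b * y = 9.6 * 2.01 = 19.3 m^2.
Wetted perimeter P = b + 2y = 9.6 + 2*2.01 = 13.62 m.
Hydraulic radius R = A/P = 19.3 / 13.62 = 1.4167 m.

1.4167


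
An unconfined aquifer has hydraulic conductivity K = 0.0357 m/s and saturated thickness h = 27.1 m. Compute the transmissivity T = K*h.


Transmissivity is defined as T = K * h.
T = 0.0357 * 27.1
  = 0.9675 m^2/s.

0.9675


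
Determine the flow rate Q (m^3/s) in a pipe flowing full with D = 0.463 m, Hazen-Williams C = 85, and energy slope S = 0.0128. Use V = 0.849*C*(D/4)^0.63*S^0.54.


For a full circular pipe, R = D/4 = 0.463/4 = 0.1158 m.
V = 0.849 * 85 * 0.1158^0.63 * 0.0128^0.54
  = 0.849 * 85 * 0.25705 * 0.095037
  = 1.7629 m/s.
Pipe area A = pi*D^2/4 = pi*0.463^2/4 = 0.1684 m^2.
Q = A * V = 0.1684 * 1.7629 = 0.2968 m^3/s.

0.2968


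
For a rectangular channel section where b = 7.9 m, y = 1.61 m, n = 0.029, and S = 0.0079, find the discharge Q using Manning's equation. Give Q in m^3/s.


For a rectangular channel, the cross-sectional area A = b * y = 7.9 * 1.61 = 12.72 m^2.
The wetted perimeter P = b + 2y = 7.9 + 2*1.61 = 11.12 m.
Hydraulic radius R = A/P = 12.72/11.12 = 1.1438 m.
Velocity V = (1/n)*R^(2/3)*S^(1/2) = (1/0.029)*1.1438^(2/3)*0.0079^(1/2) = 3.3521 m/s.
Discharge Q = A * V = 12.72 * 3.3521 = 42.635 m^3/s.

42.635


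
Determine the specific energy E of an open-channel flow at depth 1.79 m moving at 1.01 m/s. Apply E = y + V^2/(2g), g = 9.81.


Specific energy E = y + V^2/(2g).
Velocity head = V^2/(2g) = 1.01^2 / (2*9.81) = 1.0201 / 19.62 = 0.052 m.
E = 1.79 + 0.052 = 1.842 m.

1.842


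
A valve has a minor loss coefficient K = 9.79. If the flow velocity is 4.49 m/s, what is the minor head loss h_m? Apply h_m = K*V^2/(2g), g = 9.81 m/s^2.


Minor loss formula: h_m = K * V^2/(2g).
V^2 = 4.49^2 = 20.1601.
V^2/(2g) = 20.1601 / 19.62 = 1.0275 m.
h_m = 9.79 * 1.0275 = 10.0595 m.

10.0595


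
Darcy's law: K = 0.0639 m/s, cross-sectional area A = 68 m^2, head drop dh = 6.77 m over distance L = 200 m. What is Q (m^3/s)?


Darcy's law: Q = K * A * i, where i = dh/L.
Hydraulic gradient i = 6.77 / 200 = 0.03385.
Q = 0.0639 * 68 * 0.03385
  = 0.1471 m^3/s.

0.1471


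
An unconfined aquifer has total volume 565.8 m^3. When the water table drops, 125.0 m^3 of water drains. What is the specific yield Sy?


Specific yield Sy = Volume drained / Total volume.
Sy = 125.0 / 565.8
   = 0.2209.

0.2209


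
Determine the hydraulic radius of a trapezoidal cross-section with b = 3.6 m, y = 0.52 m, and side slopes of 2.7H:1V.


For a trapezoidal section with side slope z:
A = (b + z*y)*y = (3.6 + 2.7*0.52)*0.52 = 2.602 m^2.
P = b + 2*y*sqrt(1 + z^2) = 3.6 + 2*0.52*sqrt(1 + 2.7^2) = 6.594 m.
R = A/P = 2.602 / 6.594 = 0.3946 m.

0.3946


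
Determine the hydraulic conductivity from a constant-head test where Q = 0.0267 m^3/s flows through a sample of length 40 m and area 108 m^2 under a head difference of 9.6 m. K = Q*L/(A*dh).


From K = Q*L / (A*dh):
Numerator: Q*L = 0.0267 * 40 = 1.068.
Denominator: A*dh = 108 * 9.6 = 1036.8.
K = 1.068 / 1036.8 = 0.00103 m/s.

0.00103


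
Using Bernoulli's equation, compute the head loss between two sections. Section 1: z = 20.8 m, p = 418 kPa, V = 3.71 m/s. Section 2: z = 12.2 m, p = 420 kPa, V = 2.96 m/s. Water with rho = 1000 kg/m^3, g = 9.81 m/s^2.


Total head at each section: H = z + p/(rho*g) + V^2/(2g).
H1 = 20.8 + 418*1000/(1000*9.81) + 3.71^2/(2*9.81)
   = 20.8 + 42.61 + 0.7015
   = 64.111 m.
H2 = 12.2 + 420*1000/(1000*9.81) + 2.96^2/(2*9.81)
   = 12.2 + 42.813 + 0.4466
   = 55.46 m.
h_L = H1 - H2 = 64.111 - 55.46 = 8.651 m.

8.651


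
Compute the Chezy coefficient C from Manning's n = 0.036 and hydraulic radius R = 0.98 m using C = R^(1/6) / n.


The Chezy coefficient relates to Manning's n through C = R^(1/6) / n.
R^(1/6) = 0.98^(1/6) = 0.996639.
C = 0.996639 / 0.036 = 27.68 m^(1/2)/s.

27.68


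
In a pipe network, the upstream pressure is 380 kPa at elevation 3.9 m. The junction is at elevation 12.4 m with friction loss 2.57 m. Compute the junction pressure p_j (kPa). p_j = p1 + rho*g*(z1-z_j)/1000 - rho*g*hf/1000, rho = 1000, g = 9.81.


Junction pressure: p_j = p1 + rho*g*(z1 - z_j)/1000 - rho*g*hf/1000.
Elevation term = 1000*9.81*(3.9 - 12.4)/1000 = -83.385 kPa.
Friction term = 1000*9.81*2.57/1000 = 25.212 kPa.
p_j = 380 + -83.385 - 25.212 = 271.4 kPa.

271.4


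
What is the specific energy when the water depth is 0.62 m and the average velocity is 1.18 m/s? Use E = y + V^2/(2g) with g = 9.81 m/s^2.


Specific energy E = y + V^2/(2g).
Velocity head = V^2/(2g) = 1.18^2 / (2*9.81) = 1.3924 / 19.62 = 0.071 m.
E = 0.62 + 0.071 = 0.691 m.

0.691


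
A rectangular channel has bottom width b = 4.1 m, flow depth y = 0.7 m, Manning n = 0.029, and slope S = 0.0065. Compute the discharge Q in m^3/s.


For a rectangular channel, the cross-sectional area A = b * y = 4.1 * 0.7 = 2.87 m^2.
The wetted perimeter P = b + 2y = 4.1 + 2*0.7 = 5.5 m.
Hydraulic radius R = A/P = 2.87/5.5 = 0.5218 m.
Velocity V = (1/n)*R^(2/3)*S^(1/2) = (1/0.029)*0.5218^(2/3)*0.0065^(1/2) = 1.8019 m/s.
Discharge Q = A * V = 2.87 * 1.8019 = 5.172 m^3/s.

5.172


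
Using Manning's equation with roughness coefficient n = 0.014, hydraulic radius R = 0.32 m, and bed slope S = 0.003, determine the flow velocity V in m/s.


Manning's equation gives V = (1/n) * R^(2/3) * S^(1/2).
First, compute R^(2/3) = 0.32^(2/3) = 0.4678.
Next, S^(1/2) = 0.003^(1/2) = 0.054772.
Then 1/n = 1/0.014 = 71.43.
V = 71.43 * 0.4678 * 0.054772 = 1.8303 m/s.

1.8303


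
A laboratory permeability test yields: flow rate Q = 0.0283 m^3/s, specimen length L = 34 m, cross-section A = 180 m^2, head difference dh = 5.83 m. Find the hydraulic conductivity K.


From K = Q*L / (A*dh):
Numerator: Q*L = 0.0283 * 34 = 0.9622.
Denominator: A*dh = 180 * 5.83 = 1049.4.
K = 0.9622 / 1049.4 = 0.000917 m/s.

0.000917


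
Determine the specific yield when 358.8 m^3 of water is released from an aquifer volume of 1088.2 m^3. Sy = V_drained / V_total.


Specific yield Sy = Volume drained / Total volume.
Sy = 358.8 / 1088.2
   = 0.3297.

0.3297


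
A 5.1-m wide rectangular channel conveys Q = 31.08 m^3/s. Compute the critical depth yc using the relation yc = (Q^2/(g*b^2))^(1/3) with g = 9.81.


Using yc = (Q^2 / (g * b^2))^(1/3):
Q^2 = 31.08^2 = 965.97.
g * b^2 = 9.81 * 5.1^2 = 9.81 * 26.01 = 255.16.
Q^2 / (g*b^2) = 965.97 / 255.16 = 3.7857.
yc = 3.7857^(1/3) = 1.5585 m.

1.5585


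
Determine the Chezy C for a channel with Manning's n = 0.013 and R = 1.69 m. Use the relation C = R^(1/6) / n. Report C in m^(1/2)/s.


The Chezy coefficient relates to Manning's n through C = R^(1/6) / n.
R^(1/6) = 1.69^(1/6) = 1.091393.
C = 1.091393 / 0.013 = 83.95 m^(1/2)/s.

83.95


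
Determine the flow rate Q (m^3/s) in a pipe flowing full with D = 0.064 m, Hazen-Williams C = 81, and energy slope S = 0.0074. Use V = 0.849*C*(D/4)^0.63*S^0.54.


For a full circular pipe, R = D/4 = 0.064/4 = 0.016 m.
V = 0.849 * 81 * 0.016^0.63 * 0.0074^0.54
  = 0.849 * 81 * 0.073892 * 0.070694
  = 0.3592 m/s.
Pipe area A = pi*D^2/4 = pi*0.064^2/4 = 0.0032 m^2.
Q = A * V = 0.0032 * 0.3592 = 0.0012 m^3/s.

0.0012


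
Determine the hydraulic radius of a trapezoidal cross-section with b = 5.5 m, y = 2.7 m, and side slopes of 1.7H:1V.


For a trapezoidal section with side slope z:
A = (b + z*y)*y = (5.5 + 1.7*2.7)*2.7 = 27.243 m^2.
P = b + 2*y*sqrt(1 + z^2) = 5.5 + 2*2.7*sqrt(1 + 1.7^2) = 16.15 m.
R = A/P = 27.243 / 16.15 = 1.6868 m.

1.6868


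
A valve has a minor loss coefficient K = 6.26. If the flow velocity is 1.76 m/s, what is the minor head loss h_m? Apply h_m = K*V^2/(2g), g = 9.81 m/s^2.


Minor loss formula: h_m = K * V^2/(2g).
V^2 = 1.76^2 = 3.0976.
V^2/(2g) = 3.0976 / 19.62 = 0.1579 m.
h_m = 6.26 * 0.1579 = 0.9883 m.

0.9883


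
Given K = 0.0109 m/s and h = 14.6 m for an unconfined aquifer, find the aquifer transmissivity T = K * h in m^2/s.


Transmissivity is defined as T = K * h.
T = 0.0109 * 14.6
  = 0.1591 m^2/s.

0.1591


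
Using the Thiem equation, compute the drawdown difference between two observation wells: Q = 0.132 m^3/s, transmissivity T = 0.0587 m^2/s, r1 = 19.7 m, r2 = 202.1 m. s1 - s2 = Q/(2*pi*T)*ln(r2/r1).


Thiem equation: s1 - s2 = Q/(2*pi*T) * ln(r2/r1).
ln(r2/r1) = ln(202.1/19.7) = 2.3281.
Q/(2*pi*T) = 0.132 / (2*pi*0.0587) = 0.132 / 0.3688 = 0.3579.
s1 - s2 = 0.3579 * 2.3281 = 0.8332 m.

0.8332


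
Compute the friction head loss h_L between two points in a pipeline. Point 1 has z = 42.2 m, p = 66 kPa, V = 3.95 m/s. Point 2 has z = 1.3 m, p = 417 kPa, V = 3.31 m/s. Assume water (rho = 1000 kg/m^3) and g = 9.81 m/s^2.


Total head at each section: H = z + p/(rho*g) + V^2/(2g).
H1 = 42.2 + 66*1000/(1000*9.81) + 3.95^2/(2*9.81)
   = 42.2 + 6.728 + 0.7952
   = 49.723 m.
H2 = 1.3 + 417*1000/(1000*9.81) + 3.31^2/(2*9.81)
   = 1.3 + 42.508 + 0.5584
   = 44.366 m.
h_L = H1 - H2 = 49.723 - 44.366 = 5.357 m.

5.357


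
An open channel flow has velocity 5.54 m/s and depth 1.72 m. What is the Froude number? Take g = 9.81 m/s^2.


The Froude number is defined as Fr = V / sqrt(g*y).
g*y = 9.81 * 1.72 = 16.8732.
sqrt(g*y) = sqrt(16.8732) = 4.1077.
Fr = 5.54 / 4.1077 = 1.3487.

1.3487


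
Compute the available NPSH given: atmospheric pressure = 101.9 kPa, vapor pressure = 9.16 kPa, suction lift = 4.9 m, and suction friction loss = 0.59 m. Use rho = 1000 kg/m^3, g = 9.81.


NPSHa = p_atm/(rho*g) - z_s - hf_s - p_vap/(rho*g).
p_atm/(rho*g) = 101.9*1000 / (1000*9.81) = 10.387 m.
p_vap/(rho*g) = 9.16*1000 / (1000*9.81) = 0.934 m.
NPSHa = 10.387 - 4.9 - 0.59 - 0.934
      = 3.96 m.

3.96


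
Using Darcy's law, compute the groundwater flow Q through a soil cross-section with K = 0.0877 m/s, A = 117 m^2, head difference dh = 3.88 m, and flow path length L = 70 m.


Darcy's law: Q = K * A * i, where i = dh/L.
Hydraulic gradient i = 3.88 / 70 = 0.055429.
Q = 0.0877 * 117 * 0.055429
  = 0.5687 m^3/s.

0.5687


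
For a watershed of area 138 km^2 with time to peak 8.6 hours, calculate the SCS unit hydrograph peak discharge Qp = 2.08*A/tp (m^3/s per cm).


SCS formula: Qp = 2.08 * A / tp.
Qp = 2.08 * 138 / 8.6
   = 287.04 / 8.6
   = 33.38 m^3/s per cm.

33.38


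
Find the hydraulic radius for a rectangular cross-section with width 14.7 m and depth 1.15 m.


For a rectangular section:
Flow area A = b * y = 14.7 * 1.15 = 16.9 m^2.
Wetted perimeter P = b + 2y = 14.7 + 2*1.15 = 17.0 m.
Hydraulic radius R = A/P = 16.9 / 17.0 = 0.9944 m.

0.9944


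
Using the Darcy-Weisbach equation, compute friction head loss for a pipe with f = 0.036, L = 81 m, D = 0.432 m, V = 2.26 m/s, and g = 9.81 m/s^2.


Darcy-Weisbach equation: h_f = f * (L/D) * V^2/(2g).
f * L/D = 0.036 * 81/0.432 = 6.75.
V^2/(2g) = 2.26^2 / (2*9.81) = 5.1076 / 19.62 = 0.2603 m.
h_f = 6.75 * 0.2603 = 1.757 m.

1.757


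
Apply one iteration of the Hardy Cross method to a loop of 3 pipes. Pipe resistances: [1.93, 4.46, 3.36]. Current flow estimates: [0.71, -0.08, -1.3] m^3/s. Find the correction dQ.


Numerator terms (r*Q*|Q|): 1.93*0.71*|0.71| = 0.9729; 4.46*-0.08*|-0.08| = -0.0285; 3.36*-1.3*|-1.3| = -5.6784.
Sum of numerator = -4.734.
Denominator terms (r*|Q|): 1.93*|0.71| = 1.3703; 4.46*|-0.08| = 0.3568; 3.36*|-1.3| = 4.368.
2 * sum of denominator = 2 * 6.0951 = 12.1902.
dQ = --4.734 / 12.1902 = 0.3883 m^3/s.

0.3883


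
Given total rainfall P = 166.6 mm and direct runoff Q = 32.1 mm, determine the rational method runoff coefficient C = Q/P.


The runoff coefficient C = runoff depth / rainfall depth.
C = 32.1 / 166.6
  = 0.1927.

0.1927


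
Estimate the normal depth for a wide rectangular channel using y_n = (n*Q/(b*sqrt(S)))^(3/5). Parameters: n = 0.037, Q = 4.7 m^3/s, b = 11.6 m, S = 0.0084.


We use the wide-channel approximation y_n = (n*Q/(b*sqrt(S)))^(3/5).
sqrt(S) = sqrt(0.0084) = 0.091652.
Numerator: n*Q = 0.037 * 4.7 = 0.1739.
Denominator: b*sqrt(S) = 11.6 * 0.091652 = 1.063163.
arg = 0.1636.
y_n = 0.1636^(3/5) = 0.3375 m.

0.3375


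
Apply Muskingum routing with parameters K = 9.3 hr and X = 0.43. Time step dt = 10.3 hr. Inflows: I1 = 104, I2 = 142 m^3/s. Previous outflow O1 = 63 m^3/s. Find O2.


Muskingum coefficients:
denom = 2*K*(1-X) + dt = 2*9.3*(1-0.43) + 10.3 = 20.902.
C0 = (dt - 2*K*X)/denom = (10.3 - 2*9.3*0.43)/20.902 = 0.1101.
C1 = (dt + 2*K*X)/denom = (10.3 + 2*9.3*0.43)/20.902 = 0.8754.
C2 = (2*K*(1-X) - dt)/denom = 0.0144.
O2 = C0*I2 + C1*I1 + C2*O1
   = 0.1101*142 + 0.8754*104 + 0.0144*63
   = 107.59 m^3/s.

107.59


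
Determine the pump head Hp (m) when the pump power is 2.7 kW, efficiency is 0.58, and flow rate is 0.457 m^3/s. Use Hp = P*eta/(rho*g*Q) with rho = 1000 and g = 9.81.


Pump head formula: Hp = P * eta / (rho * g * Q).
Numerator: P * eta = 2.7 * 1000 * 0.58 = 1566.0 W.
Denominator: rho * g * Q = 1000 * 9.81 * 0.457 = 4483.17.
Hp = 1566.0 / 4483.17 = 0.35 m.

0.35


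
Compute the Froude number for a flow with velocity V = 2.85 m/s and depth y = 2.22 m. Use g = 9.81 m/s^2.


The Froude number is defined as Fr = V / sqrt(g*y).
g*y = 9.81 * 2.22 = 21.7782.
sqrt(g*y) = sqrt(21.7782) = 4.6667.
Fr = 2.85 / 4.6667 = 0.6107.

0.6107


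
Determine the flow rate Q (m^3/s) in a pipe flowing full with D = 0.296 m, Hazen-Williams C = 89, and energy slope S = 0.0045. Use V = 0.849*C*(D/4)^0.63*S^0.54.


For a full circular pipe, R = D/4 = 0.296/4 = 0.074 m.
V = 0.849 * 89 * 0.074^0.63 * 0.0045^0.54
  = 0.849 * 89 * 0.193917 * 0.054042
  = 0.7919 m/s.
Pipe area A = pi*D^2/4 = pi*0.296^2/4 = 0.0688 m^2.
Q = A * V = 0.0688 * 0.7919 = 0.0545 m^3/s.

0.0545


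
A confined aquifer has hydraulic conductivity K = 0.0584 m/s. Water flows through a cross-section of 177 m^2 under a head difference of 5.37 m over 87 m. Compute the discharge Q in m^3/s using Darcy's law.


Darcy's law: Q = K * A * i, where i = dh/L.
Hydraulic gradient i = 5.37 / 87 = 0.061724.
Q = 0.0584 * 177 * 0.061724
  = 0.638 m^3/s.

0.638


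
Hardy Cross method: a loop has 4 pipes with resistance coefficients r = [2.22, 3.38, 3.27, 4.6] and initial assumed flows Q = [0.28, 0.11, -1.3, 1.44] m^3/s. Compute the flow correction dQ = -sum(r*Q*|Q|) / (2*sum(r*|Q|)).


Numerator terms (r*Q*|Q|): 2.22*0.28*|0.28| = 0.174; 3.38*0.11*|0.11| = 0.0409; 3.27*-1.3*|-1.3| = -5.5263; 4.6*1.44*|1.44| = 9.5386.
Sum of numerator = 4.2272.
Denominator terms (r*|Q|): 2.22*|0.28| = 0.6216; 3.38*|0.11| = 0.3718; 3.27*|-1.3| = 4.251; 4.6*|1.44| = 6.624.
2 * sum of denominator = 2 * 11.8684 = 23.7368.
dQ = -4.2272 / 23.7368 = -0.1781 m^3/s.

-0.1781


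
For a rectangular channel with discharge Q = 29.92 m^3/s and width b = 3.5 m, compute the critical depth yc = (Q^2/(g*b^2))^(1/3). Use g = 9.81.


Using yc = (Q^2 / (g * b^2))^(1/3):
Q^2 = 29.92^2 = 895.21.
g * b^2 = 9.81 * 3.5^2 = 9.81 * 12.25 = 120.17.
Q^2 / (g*b^2) = 895.21 / 120.17 = 7.4495.
yc = 7.4495^(1/3) = 1.953 m.

1.953


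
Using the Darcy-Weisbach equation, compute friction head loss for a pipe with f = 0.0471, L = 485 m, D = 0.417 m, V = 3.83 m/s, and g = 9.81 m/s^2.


Darcy-Weisbach equation: h_f = f * (L/D) * V^2/(2g).
f * L/D = 0.0471 * 485/0.417 = 54.7806.
V^2/(2g) = 3.83^2 / (2*9.81) = 14.6689 / 19.62 = 0.7477 m.
h_f = 54.7806 * 0.7477 = 40.957 m.

40.957


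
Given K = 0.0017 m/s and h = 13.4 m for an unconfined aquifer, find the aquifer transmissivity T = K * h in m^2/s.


Transmissivity is defined as T = K * h.
T = 0.0017 * 13.4
  = 0.0228 m^2/s.

0.0228


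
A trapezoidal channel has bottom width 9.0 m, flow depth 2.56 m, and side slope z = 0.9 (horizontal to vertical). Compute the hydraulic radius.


For a trapezoidal section with side slope z:
A = (b + z*y)*y = (9.0 + 0.9*2.56)*2.56 = 28.938 m^2.
P = b + 2*y*sqrt(1 + z^2) = 9.0 + 2*2.56*sqrt(1 + 0.9^2) = 15.888 m.
R = A/P = 28.938 / 15.888 = 1.8214 m.

1.8214


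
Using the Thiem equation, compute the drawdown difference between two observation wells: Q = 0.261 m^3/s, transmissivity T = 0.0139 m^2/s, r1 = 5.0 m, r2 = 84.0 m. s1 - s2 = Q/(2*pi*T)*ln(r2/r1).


Thiem equation: s1 - s2 = Q/(2*pi*T) * ln(r2/r1).
ln(r2/r1) = ln(84.0/5.0) = 2.8214.
Q/(2*pi*T) = 0.261 / (2*pi*0.0139) = 0.261 / 0.0873 = 2.9884.
s1 - s2 = 2.9884 * 2.8214 = 8.4315 m.

8.4315


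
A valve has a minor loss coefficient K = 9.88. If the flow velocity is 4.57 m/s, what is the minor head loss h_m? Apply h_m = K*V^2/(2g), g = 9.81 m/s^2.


Minor loss formula: h_m = K * V^2/(2g).
V^2 = 4.57^2 = 20.8849.
V^2/(2g) = 20.8849 / 19.62 = 1.0645 m.
h_m = 9.88 * 1.0645 = 10.517 m.

10.517


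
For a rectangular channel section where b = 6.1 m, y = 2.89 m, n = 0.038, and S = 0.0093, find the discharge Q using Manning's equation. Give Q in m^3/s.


For a rectangular channel, the cross-sectional area A = b * y = 6.1 * 2.89 = 17.63 m^2.
The wetted perimeter P = b + 2y = 6.1 + 2*2.89 = 11.88 m.
Hydraulic radius R = A/P = 17.63/11.88 = 1.4839 m.
Velocity V = (1/n)*R^(2/3)*S^(1/2) = (1/0.038)*1.4839^(2/3)*0.0093^(1/2) = 3.3017 m/s.
Discharge Q = A * V = 17.63 * 3.3017 = 58.205 m^3/s.

58.205


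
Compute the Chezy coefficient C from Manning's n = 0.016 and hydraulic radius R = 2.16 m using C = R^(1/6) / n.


The Chezy coefficient relates to Manning's n through C = R^(1/6) / n.
R^(1/6) = 2.16^(1/6) = 1.136952.
C = 1.136952 / 0.016 = 71.06 m^(1/2)/s.

71.06


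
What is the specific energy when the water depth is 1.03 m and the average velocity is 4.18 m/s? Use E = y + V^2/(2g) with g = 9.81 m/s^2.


Specific energy E = y + V^2/(2g).
Velocity head = V^2/(2g) = 4.18^2 / (2*9.81) = 17.4724 / 19.62 = 0.8905 m.
E = 1.03 + 0.8905 = 1.9205 m.

1.9205


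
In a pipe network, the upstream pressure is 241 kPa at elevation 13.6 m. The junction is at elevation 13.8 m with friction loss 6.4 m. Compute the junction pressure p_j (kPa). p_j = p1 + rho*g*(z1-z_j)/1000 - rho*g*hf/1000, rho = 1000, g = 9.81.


Junction pressure: p_j = p1 + rho*g*(z1 - z_j)/1000 - rho*g*hf/1000.
Elevation term = 1000*9.81*(13.6 - 13.8)/1000 = -1.962 kPa.
Friction term = 1000*9.81*6.4/1000 = 62.784 kPa.
p_j = 241 + -1.962 - 62.784 = 176.25 kPa.

176.25


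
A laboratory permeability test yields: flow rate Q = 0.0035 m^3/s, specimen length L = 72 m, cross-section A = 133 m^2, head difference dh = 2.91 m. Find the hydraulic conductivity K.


From K = Q*L / (A*dh):
Numerator: Q*L = 0.0035 * 72 = 0.252.
Denominator: A*dh = 133 * 2.91 = 387.03.
K = 0.252 / 387.03 = 0.000651 m/s.

0.000651


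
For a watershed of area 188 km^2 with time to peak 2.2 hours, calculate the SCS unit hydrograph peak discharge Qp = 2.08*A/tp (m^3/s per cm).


SCS formula: Qp = 2.08 * A / tp.
Qp = 2.08 * 188 / 2.2
   = 391.04 / 2.2
   = 177.75 m^3/s per cm.

177.75


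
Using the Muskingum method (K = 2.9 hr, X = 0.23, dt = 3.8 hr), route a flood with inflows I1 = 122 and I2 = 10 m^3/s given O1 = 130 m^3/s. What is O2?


Muskingum coefficients:
denom = 2*K*(1-X) + dt = 2*2.9*(1-0.23) + 3.8 = 8.266.
C0 = (dt - 2*K*X)/denom = (3.8 - 2*2.9*0.23)/8.266 = 0.2983.
C1 = (dt + 2*K*X)/denom = (3.8 + 2*2.9*0.23)/8.266 = 0.6211.
C2 = (2*K*(1-X) - dt)/denom = 0.0806.
O2 = C0*I2 + C1*I1 + C2*O1
   = 0.2983*10 + 0.6211*122 + 0.0806*130
   = 89.23 m^3/s.

89.23


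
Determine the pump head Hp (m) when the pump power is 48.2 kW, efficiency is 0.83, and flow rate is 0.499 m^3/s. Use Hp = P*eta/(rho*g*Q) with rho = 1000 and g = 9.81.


Pump head formula: Hp = P * eta / (rho * g * Q).
Numerator: P * eta = 48.2 * 1000 * 0.83 = 40006.0 W.
Denominator: rho * g * Q = 1000 * 9.81 * 0.499 = 4895.19.
Hp = 40006.0 / 4895.19 = 8.17 m.

8.17
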